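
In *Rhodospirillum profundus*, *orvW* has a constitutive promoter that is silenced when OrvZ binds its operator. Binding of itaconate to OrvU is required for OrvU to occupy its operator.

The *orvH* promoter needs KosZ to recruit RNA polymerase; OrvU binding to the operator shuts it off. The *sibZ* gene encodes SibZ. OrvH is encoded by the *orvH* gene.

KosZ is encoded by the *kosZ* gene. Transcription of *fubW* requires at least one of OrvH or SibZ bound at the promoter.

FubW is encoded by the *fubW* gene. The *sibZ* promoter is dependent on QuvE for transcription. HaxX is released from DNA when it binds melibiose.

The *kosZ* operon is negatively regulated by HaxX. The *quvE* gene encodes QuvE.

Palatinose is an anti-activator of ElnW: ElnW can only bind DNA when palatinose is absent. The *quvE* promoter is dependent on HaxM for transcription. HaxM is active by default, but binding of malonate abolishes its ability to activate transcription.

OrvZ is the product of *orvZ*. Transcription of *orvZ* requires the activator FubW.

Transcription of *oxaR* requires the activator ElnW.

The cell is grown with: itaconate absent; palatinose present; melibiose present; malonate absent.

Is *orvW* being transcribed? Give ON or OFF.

OFF

Melibiose is present, so HaxX is inactive.
With no repressor bound, *kosZ* is transcribed.
So KosZ is produced and active.
Itaconate is absent, so OrvU is inactive.
No repressor is bound and KosZ is active, so *orvH* is transcribed.
So OrvH is produced and active.
Malonate is absent, so HaxM is active.
No repressor is bound and HaxM is active, so *quvE* is transcribed.
So QuvE is produced and active.
No repressor is bound and QuvE is active, so *sibZ* is transcribed.
So SibZ is produced and active.
Activator OrvH is present, so *fubW* is transcribed.
So FubW is produced and active.
No repressor is bound and FubW is active, so *orvZ* is transcribed.
So OrvZ is produced and active.
With repressor OrvZ bound, *orvW* is not transcribed.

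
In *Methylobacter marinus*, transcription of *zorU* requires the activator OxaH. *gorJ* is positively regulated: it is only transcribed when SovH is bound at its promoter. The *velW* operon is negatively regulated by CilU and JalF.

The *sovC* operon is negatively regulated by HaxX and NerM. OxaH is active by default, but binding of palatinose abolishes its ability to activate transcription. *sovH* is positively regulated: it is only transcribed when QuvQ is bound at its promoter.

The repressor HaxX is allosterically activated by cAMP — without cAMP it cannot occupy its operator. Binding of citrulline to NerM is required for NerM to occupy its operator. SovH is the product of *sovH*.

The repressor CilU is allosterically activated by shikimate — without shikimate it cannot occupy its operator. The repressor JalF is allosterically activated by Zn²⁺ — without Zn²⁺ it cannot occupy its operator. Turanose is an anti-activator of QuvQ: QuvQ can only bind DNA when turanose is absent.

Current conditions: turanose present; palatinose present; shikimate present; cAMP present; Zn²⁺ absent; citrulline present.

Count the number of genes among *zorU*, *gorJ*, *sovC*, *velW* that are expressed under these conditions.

Palatinose is present, so OxaH is inactive.
Required activator OxaH is absent, so *zorU* is not transcribed.
→ *zorU* is OFF.
Turanose is present, so QuvQ is inactive.
Required activator QuvQ is absent, so *sovH* is not transcribed.
So SovH is not produced.
Required activator SovH is absent, so *gorJ* is not transcribed.
→ *gorJ* is OFF.
cAMP is present, so HaxX is active.
Citrulline is present, so NerM is active.
With repressor HaxX bound, *sovC* is not transcribed.
→ *sovC* is OFF.
Shikimate is present, so CilU is active.
Zn²⁺ is absent, so JalF is inactive.
With repressor CilU bound, *velW* is not transcribed.
→ *velW* is OFF.
0 of the 4 genes are transcribed.

0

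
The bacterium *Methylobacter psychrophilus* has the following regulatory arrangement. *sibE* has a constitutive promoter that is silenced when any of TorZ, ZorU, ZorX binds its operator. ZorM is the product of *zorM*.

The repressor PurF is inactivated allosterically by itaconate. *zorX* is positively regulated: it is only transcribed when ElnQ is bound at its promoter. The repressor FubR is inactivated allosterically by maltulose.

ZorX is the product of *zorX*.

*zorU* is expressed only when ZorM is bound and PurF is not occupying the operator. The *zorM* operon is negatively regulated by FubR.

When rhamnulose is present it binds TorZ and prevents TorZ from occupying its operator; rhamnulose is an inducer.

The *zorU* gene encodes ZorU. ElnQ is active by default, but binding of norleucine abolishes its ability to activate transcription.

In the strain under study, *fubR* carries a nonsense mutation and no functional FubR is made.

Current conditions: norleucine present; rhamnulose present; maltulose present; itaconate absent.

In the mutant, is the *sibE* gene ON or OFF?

Rhamnulose is present, so TorZ is inactive.
Itaconate is absent, so PurF is active.
FubR is non-functional in this strain, so it has no effect.
With no repressor bound, *zorM* is transcribed.
So ZorM is produced and active.
With repressor PurF bound, *zorU* is not transcribed.
So ZorU is not produced.
Norleucine is present, so ElnQ is inactive.
Required activator ElnQ is absent, so *zorX* is not transcribed.
So ZorX is not produced.
With no repressor bound, *sibE* is transcribed.

ON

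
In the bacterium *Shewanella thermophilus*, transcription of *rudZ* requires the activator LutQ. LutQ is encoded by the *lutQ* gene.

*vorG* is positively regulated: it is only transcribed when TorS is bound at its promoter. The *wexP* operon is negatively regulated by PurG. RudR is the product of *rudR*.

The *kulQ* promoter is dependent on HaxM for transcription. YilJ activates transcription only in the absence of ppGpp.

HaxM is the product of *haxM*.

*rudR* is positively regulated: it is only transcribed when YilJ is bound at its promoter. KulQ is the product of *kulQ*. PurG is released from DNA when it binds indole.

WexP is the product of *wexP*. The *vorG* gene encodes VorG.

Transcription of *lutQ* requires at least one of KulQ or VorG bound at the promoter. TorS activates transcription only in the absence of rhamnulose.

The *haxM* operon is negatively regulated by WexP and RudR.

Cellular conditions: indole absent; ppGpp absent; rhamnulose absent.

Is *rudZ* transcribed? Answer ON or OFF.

ON

Indole is absent, so PurG is active.
With repressor PurG bound, *wexP* is not transcribed.
So WexP is not produced.
ppGpp is absent, so YilJ is active.
No repressor is bound and YilJ is active, so *rudR* is transcribed.
So RudR is produced and active.
With repressor RudR bound, *haxM* is not transcribed.
So HaxM is not produced.
Required activator HaxM is absent, so *kulQ* is not transcribed.
So KulQ is not produced.
Rhamnulose is absent, so TorS is active.
No repressor is bound and TorS is active, so *vorG* is transcribed.
So VorG is produced and active.
Activator VorG is present, so *lutQ* is transcribed.
So LutQ is produced and active.
No repressor is bound and LutQ is active, so *rudZ* is transcribed.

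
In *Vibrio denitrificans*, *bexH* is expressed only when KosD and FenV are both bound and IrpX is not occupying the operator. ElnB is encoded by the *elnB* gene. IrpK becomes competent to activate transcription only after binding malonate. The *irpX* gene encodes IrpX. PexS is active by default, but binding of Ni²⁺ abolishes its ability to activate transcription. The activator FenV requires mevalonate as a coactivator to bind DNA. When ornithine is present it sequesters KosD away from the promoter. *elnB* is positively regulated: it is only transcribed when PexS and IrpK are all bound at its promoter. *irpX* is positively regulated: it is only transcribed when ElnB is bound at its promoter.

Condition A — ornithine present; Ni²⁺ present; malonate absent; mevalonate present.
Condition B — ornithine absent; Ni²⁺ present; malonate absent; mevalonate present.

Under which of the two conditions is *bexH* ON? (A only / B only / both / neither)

B only

Condition A:
Ornithine is present, so KosD is inactive.
Ni²⁺ is present, so PexS is inactive.
Malonate is absent, so IrpK is inactive.
Required activator PexS is absent, so *elnB* is not transcribed.
So ElnB is not produced.
Required activator ElnB is absent, so *irpX* is not transcribed.
So IrpX is not produced.
Mevalonate is present, so FenV is active.
Required activator KosD is absent, so *bexH* is not transcribed.
→ *bexH* is OFF in A.
Condition B:
Ornithine is absent, so KosD is active.
Ni²⁺ is present, so PexS is inactive.
Malonate is absent, so IrpK is inactive.
Required activator PexS is absent, so *elnB* is not transcribed.
So ElnB is not produced.
Required activator ElnB is absent, so *irpX* is not transcribed.
So IrpX is not produced.
Mevalonate is present, so FenV is active.
No repressor is bound and KosD and FenV are active, so *bexH* is transcribed.
→ *bexH* is ON in B.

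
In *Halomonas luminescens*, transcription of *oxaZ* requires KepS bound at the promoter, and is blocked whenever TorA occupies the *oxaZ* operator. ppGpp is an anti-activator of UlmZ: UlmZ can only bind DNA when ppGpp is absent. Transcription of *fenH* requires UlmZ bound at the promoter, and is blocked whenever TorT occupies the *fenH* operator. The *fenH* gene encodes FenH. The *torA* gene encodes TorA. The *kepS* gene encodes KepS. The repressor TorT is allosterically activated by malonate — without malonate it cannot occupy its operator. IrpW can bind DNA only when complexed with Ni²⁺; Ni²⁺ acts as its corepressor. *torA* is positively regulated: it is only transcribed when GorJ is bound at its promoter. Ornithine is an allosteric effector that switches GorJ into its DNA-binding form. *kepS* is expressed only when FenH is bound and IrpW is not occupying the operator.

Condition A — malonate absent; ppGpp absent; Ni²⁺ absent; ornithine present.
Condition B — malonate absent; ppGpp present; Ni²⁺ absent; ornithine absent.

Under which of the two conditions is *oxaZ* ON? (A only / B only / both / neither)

neither

Condition A:
Malonate is absent, so TorT is inactive.
ppGpp is absent, so UlmZ is active.
No repressor is bound and UlmZ is active, so *fenH* is transcribed.
So FenH is produced and active.
Ni²⁺ is absent, so IrpW is inactive.
No repressor is bound and FenH is active, so *kepS* is transcribed.
So KepS is produced and active.
Ornithine is present, so GorJ is active.
No repressor is bound and GorJ is active, so *torA* is transcribed.
So TorA is produced and active.
With repressor TorA bound, *oxaZ* is not transcribed.
→ *oxaZ* is OFF in A.
Condition B:
Malonate is absent, so TorT is inactive.
ppGpp is present, so UlmZ is inactive.
Required activator UlmZ is absent, so *fenH* is not transcribed.
So FenH is not produced.
Ni²⁺ is absent, so IrpW is inactive.
Required activator FenH is absent, so *kepS* is not transcribed.
So KepS is not produced.
Ornithine is absent, so GorJ is inactive.
Required activator GorJ is absent, so *torA* is not transcribed.
So TorA is not produced.
Required activator KepS is absent, so *oxaZ* is not transcribed.
→ *oxaZ* is OFF in B.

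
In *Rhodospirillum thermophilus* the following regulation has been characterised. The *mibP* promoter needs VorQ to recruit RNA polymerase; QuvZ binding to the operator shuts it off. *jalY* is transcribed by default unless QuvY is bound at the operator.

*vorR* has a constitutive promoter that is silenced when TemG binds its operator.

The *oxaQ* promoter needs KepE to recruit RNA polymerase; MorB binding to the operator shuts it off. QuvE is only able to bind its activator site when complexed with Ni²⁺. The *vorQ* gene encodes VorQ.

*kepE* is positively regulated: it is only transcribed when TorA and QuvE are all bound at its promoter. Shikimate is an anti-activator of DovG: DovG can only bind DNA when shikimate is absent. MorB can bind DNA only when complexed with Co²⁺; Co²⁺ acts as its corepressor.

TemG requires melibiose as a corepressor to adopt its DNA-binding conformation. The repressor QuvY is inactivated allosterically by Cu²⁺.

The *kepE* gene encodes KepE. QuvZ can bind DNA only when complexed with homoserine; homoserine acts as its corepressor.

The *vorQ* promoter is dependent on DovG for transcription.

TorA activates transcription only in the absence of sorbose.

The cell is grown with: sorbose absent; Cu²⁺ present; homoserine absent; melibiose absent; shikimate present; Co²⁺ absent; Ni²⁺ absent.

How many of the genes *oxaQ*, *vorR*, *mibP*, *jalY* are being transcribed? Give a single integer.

Co²⁺ is absent, so MorB is inactive.
Sorbose is absent, so TorA is active.
Ni²⁺ is absent, so QuvE is inactive.
Required activator QuvE is absent, so *kepE* is not transcribed.
So KepE is not produced.
Required activator KepE is absent, so *oxaQ* is not transcribed.
→ *oxaQ* is OFF.
Melibiose is absent, so TemG is inactive.
With no repressor bound, *vorR* is transcribed.
→ *vorR* is ON.
Shikimate is present, so DovG is inactive.
Required activator DovG is absent, so *vorQ* is not transcribed.
So VorQ is not produced.
Homoserine is absent, so QuvZ is inactive.
Required activator VorQ is absent, so *mibP* is not transcribed.
→ *mibP* is OFF.
Cu²⁺ is present, so QuvY is inactive.
With no repressor bound, *jalY* is transcribed.
→ *jalY* is ON.
2 of the 4 genes are transcribed.

2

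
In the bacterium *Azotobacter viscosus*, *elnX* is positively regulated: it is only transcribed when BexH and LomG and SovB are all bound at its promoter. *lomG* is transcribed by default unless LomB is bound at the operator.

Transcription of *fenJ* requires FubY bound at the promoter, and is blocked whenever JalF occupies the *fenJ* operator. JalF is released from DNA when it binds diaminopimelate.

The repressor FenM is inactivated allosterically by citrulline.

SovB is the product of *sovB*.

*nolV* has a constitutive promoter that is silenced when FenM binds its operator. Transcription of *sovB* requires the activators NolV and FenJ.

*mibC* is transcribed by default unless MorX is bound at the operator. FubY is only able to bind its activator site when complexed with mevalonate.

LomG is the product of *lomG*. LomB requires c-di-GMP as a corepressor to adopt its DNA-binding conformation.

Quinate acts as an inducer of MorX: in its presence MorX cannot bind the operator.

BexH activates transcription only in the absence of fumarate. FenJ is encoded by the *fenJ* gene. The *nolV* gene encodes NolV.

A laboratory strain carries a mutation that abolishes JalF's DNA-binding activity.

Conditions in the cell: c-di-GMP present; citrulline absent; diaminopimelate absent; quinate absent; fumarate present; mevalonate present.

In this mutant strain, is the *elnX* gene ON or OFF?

Fumarate is present, so BexH is inactive.
c-di-GMP is present, so LomB is active.
With repressor LomB bound, *lomG* is not transcribed.
So LomG is not produced.
Citrulline is absent, so FenM is active.
With repressor FenM bound, *nolV* is not transcribed.
So NolV is not produced.
Mevalonate is present, so FubY is active.
JalF is non-functional in this strain, so it has no effect.
No repressor is bound and FubY is active, so *fenJ* is transcribed.
So FenJ is produced and active.
Required activator NolV is absent, so *sovB* is not transcribed.
So SovB is not produced.
Required activator BexH is absent, so *elnX* is not transcribed.

OFF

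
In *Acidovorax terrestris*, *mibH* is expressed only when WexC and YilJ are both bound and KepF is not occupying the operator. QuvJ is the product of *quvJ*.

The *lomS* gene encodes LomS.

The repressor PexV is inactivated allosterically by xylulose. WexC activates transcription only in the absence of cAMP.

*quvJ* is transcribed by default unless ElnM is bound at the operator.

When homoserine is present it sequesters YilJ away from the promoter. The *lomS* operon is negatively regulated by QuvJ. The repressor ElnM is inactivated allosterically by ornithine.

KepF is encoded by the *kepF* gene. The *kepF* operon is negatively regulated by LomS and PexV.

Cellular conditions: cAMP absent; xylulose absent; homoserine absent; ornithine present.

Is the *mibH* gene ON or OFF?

ON

Ornithine is present, so ElnM is inactive.
With no repressor bound, *quvJ* is transcribed.
So QuvJ is produced and active.
With repressor QuvJ bound, *lomS* is not transcribed.
So LomS is not produced.
Xylulose is absent, so PexV is active.
With repressor PexV bound, *kepF* is not transcribed.
So KepF is not produced.
cAMP is absent, so WexC is active.
Homoserine is absent, so YilJ is active.
No repressor is bound and WexC and YilJ are active, so *mibH* is transcribed.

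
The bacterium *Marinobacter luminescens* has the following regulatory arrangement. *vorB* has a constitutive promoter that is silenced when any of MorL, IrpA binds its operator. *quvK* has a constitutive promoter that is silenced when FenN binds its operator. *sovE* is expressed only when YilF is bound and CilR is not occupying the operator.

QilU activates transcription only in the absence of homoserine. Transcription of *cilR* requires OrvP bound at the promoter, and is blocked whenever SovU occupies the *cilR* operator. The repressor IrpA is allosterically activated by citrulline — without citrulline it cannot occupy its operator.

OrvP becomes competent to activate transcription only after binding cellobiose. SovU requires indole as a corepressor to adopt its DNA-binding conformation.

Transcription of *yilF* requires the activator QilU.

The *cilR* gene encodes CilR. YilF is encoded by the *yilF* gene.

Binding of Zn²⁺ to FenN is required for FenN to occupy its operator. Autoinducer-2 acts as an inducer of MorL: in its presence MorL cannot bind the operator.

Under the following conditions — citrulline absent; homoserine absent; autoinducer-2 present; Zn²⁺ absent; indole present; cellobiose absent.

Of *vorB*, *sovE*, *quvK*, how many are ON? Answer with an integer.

3

Autoinducer-2 is present, so MorL is inactive.
Citrulline is absent, so IrpA is inactive.
With no repressor bound, *vorB* is transcribed.
→ *vorB* is ON.
Indole is present, so SovU is active.
Cellobiose is absent, so OrvP is inactive.
With repressor SovU bound, *cilR* is not transcribed.
So CilR is not produced.
Homoserine is absent, so QilU is active.
No repressor is bound and QilU is active, so *yilF* is transcribed.
So YilF is produced and active.
No repressor is bound and YilF is active, so *sovE* is transcribed.
→ *sovE* is ON.
Zn²⁺ is absent, so FenN is inactive.
With no repressor bound, *quvK* is transcribed.
→ *quvK* is ON.
3 of the 3 genes are transcribed.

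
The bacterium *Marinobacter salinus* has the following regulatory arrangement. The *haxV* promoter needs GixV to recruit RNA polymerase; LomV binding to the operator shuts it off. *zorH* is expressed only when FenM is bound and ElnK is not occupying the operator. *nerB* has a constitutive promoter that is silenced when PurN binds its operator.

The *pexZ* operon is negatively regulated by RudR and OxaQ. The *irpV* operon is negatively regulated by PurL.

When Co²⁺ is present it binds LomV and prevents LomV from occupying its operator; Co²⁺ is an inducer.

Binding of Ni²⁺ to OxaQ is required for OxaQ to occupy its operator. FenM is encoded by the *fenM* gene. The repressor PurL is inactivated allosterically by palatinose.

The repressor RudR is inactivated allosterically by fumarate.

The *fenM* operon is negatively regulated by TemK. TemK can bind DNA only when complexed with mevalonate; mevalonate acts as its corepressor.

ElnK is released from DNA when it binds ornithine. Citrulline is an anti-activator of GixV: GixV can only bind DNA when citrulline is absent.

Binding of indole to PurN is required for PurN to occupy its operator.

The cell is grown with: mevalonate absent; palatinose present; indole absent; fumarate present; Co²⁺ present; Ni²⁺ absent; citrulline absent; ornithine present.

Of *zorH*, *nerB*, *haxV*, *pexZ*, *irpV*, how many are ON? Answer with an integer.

Ornithine is present, so ElnK is inactive.
Mevalonate is absent, so TemK is inactive.
With no repressor bound, *fenM* is transcribed.
So FenM is produced and active.
No repressor is bound and FenM is active, so *zorH* is transcribed.
→ *zorH* is ON.
Indole is absent, so PurN is inactive.
With no repressor bound, *nerB* is transcribed.
→ *nerB* is ON.
Citrulline is absent, so GixV is active.
Co²⁺ is present, so LomV is inactive.
No repressor is bound and GixV is active, so *haxV* is transcribed.
→ *haxV* is ON.
Fumarate is present, so RudR is inactive.
Ni²⁺ is absent, so OxaQ is inactive.
With no repressor bound, *pexZ* is transcribed.
→ *pexZ* is ON.
Palatinose is present, so PurL is inactive.
With no repressor bound, *irpV* is transcribed.
→ *irpV* is ON.
5 of the 5 genes are transcribed.

5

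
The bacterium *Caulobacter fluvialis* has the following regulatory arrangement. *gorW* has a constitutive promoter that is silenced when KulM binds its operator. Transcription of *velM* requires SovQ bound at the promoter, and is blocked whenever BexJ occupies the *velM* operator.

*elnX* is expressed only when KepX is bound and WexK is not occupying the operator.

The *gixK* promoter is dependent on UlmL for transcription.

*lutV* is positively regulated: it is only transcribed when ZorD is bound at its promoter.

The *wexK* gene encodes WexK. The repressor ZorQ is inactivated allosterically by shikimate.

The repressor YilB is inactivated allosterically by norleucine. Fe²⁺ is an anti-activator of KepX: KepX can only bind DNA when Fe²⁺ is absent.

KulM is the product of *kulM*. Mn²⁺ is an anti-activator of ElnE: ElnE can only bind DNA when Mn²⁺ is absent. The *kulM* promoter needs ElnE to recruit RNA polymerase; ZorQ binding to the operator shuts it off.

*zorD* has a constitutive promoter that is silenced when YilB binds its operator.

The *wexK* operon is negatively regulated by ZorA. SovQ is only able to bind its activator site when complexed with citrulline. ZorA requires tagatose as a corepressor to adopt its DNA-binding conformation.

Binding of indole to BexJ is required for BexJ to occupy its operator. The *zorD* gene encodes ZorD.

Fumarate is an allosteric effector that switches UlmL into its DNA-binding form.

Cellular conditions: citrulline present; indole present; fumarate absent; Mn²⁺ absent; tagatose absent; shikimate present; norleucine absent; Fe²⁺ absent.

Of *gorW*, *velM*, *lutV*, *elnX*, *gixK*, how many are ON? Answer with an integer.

Shikimate is present, so ZorQ is inactive.
Mn²⁺ is absent, so ElnE is active.
No repressor is bound and ElnE is active, so *kulM* is transcribed.
So KulM is produced and active.
With repressor KulM bound, *gorW* is not transcribed.
→ *gorW* is OFF.
Citrulline is present, so SovQ is active.
Indole is present, so BexJ is active.
With repressor BexJ bound, *velM* is not transcribed.
→ *velM* is OFF.
Norleucine is absent, so YilB is active.
With repressor YilB bound, *zorD* is not transcribed.
So ZorD is not produced.
Required activator ZorD is absent, so *lutV* is not transcribed.
→ *lutV* is OFF.
Fe²⁺ is absent, so KepX is active.
Tagatose is absent, so ZorA is inactive.
With no repressor bound, *wexK* is transcribed.
So WexK is produced and active.
With repressor WexK bound, *elnX* is not transcribed.
→ *elnX* is OFF.
Fumarate is absent, so UlmL is inactive.
Required activator UlmL is absent, so *gixK* is not transcribed.
→ *gixK* is OFF.
0 of the 5 genes are transcribed.

0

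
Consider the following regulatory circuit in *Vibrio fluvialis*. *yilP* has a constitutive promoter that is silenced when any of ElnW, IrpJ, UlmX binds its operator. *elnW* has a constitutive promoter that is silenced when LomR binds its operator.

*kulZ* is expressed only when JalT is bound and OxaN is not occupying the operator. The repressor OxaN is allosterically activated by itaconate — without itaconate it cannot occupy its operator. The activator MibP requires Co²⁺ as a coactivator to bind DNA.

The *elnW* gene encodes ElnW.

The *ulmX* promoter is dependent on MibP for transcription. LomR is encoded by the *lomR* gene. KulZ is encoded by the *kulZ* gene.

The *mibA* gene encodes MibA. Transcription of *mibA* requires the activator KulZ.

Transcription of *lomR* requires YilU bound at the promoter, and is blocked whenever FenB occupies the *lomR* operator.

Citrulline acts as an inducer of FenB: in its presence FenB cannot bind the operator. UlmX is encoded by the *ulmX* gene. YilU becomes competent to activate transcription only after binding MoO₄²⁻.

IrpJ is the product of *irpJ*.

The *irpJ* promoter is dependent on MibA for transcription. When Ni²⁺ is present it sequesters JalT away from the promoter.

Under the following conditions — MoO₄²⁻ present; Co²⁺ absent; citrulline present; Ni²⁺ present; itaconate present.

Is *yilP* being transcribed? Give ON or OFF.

Citrulline is present, so FenB is inactive.
MoO₄²⁻ is present, so YilU is active.
No repressor is bound and YilU is active, so *lomR* is transcribed.
So LomR is produced and active.
With repressor LomR bound, *elnW* is not transcribed.
So ElnW is not produced.
Ni²⁺ is present, so JalT is inactive.
Itaconate is present, so OxaN is active.
With repressor OxaN bound, *kulZ* is not transcribed.
So KulZ is not produced.
Required activator KulZ is absent, so *mibA* is not transcribed.
So MibA is not produced.
Required activator MibA is absent, so *irpJ* is not transcribed.
So IrpJ is not produced.
Co²⁺ is absent, so MibP is inactive.
Required activator MibP is absent, so *ulmX* is not transcribed.
So UlmX is not produced.
With no repressor bound, *yilP* is transcribed.

ON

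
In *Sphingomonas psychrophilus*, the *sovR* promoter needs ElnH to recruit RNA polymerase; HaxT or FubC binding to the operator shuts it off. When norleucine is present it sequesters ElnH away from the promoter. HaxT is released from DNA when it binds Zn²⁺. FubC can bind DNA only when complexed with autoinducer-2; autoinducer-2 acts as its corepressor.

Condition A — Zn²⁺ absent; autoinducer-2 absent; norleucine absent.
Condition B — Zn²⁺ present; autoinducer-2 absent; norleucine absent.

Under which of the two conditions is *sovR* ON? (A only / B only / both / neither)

B only

Condition A:
Zn²⁺ is absent, so HaxT is active.
Autoinducer-2 is absent, so FubC is inactive.
Norleucine is absent, so ElnH is active.
With repressor HaxT bound, *sovR* is not transcribed.
→ *sovR* is OFF in A.
Condition B:
Zn²⁺ is present, so HaxT is inactive.
Autoinducer-2 is absent, so FubC is inactive.
Norleucine is absent, so ElnH is active.
No repressor is bound and ElnH is active, so *sovR* is transcribed.
→ *sovR* is ON in B.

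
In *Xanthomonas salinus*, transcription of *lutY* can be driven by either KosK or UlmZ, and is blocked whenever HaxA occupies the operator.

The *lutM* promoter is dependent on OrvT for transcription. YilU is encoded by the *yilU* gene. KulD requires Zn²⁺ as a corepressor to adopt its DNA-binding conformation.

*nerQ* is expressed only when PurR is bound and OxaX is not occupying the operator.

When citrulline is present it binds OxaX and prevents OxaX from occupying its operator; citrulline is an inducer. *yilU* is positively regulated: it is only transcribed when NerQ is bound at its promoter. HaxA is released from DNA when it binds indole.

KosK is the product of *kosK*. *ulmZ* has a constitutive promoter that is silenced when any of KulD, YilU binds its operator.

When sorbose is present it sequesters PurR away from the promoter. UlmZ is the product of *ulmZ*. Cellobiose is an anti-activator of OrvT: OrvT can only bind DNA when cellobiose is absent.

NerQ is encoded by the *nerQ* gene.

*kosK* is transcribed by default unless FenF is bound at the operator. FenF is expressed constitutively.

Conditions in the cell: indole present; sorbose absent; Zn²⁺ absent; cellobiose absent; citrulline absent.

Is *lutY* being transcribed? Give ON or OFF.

ON

Indole is present, so HaxA is inactive.
FenF is produced constitutively and is active.
With repressor FenF bound, *kosK* is not transcribed.
So KosK is not produced.
Zn²⁺ is absent, so KulD is inactive.
Citrulline is absent, so OxaX is active.
Sorbose is absent, so PurR is active.
With repressor OxaX bound, *nerQ* is not transcribed.
So NerQ is not produced.
Required activator NerQ is absent, so *yilU* is not transcribed.
So YilU is not produced.
With no repressor bound, *ulmZ* is transcribed.
So UlmZ is produced and active.
Activator UlmZ is present, so *lutY* is transcribed.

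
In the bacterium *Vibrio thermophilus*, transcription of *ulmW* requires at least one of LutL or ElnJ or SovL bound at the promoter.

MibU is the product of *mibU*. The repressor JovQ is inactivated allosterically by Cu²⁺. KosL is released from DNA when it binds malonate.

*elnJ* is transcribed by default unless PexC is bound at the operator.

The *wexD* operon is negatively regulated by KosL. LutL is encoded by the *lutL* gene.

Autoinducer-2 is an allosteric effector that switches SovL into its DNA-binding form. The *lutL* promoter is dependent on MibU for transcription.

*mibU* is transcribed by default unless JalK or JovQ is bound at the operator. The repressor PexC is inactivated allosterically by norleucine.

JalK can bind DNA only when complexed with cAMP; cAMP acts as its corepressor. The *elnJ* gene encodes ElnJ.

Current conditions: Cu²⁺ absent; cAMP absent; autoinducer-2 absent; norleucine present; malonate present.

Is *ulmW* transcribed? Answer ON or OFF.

ON

cAMP is absent, so JalK is inactive.
Cu²⁺ is absent, so JovQ is active.
With repressor JovQ bound, *mibU* is not transcribed.
So MibU is not produced.
Required activator MibU is absent, so *lutL* is not transcribed.
So LutL is not produced.
Norleucine is present, so PexC is inactive.
With no repressor bound, *elnJ* is transcribed.
So ElnJ is produced and active.
Autoinducer-2 is absent, so SovL is inactive.
Activator ElnJ is present, so *ulmW* is transcribed.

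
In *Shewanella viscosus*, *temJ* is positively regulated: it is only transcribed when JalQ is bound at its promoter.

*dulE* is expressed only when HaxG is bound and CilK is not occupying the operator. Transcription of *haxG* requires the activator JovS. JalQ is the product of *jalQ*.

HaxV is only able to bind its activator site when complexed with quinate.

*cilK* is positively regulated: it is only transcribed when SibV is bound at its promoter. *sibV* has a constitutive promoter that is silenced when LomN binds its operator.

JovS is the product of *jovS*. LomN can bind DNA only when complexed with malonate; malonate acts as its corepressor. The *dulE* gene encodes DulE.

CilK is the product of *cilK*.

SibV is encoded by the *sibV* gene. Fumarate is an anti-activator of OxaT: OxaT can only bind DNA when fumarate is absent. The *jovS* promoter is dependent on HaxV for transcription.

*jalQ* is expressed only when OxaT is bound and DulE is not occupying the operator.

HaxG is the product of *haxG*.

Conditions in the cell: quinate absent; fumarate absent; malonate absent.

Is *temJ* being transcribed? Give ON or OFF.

Quinate is absent, so HaxV is inactive.
Required activator HaxV is absent, so *jovS* is not transcribed.
So JovS is not produced.
Required activator JovS is absent, so *haxG* is not transcribed.
So HaxG is not produced.
Malonate is absent, so LomN is inactive.
With no repressor bound, *sibV* is transcribed.
So SibV is produced and active.
No repressor is bound and SibV is active, so *cilK* is transcribed.
So CilK is produced and active.
With repressor CilK bound, *dulE* is not transcribed.
So DulE is not produced.
Fumarate is absent, so OxaT is active.
No repressor is bound and OxaT is active, so *jalQ* is transcribed.
So JalQ is produced and active.
No repressor is bound and JalQ is active, so *temJ* is transcribed.

ON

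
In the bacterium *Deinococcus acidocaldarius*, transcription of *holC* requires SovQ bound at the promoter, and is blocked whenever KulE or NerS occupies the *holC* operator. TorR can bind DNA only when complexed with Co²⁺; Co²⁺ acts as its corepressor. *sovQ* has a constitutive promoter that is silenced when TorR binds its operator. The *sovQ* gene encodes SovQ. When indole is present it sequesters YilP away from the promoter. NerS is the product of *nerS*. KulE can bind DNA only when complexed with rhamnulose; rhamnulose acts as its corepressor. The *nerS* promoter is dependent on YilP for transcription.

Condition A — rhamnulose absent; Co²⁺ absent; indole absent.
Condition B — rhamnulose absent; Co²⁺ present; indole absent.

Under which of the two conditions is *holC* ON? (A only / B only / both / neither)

Condition A:
Rhamnulose is absent, so KulE is inactive.
Co²⁺ is absent, so TorR is inactive.
With no repressor bound, *sovQ* is transcribed.
So SovQ is produced and active.
Indole is absent, so YilP is active.
No repressor is bound and YilP is active, so *nerS* is transcribed.
So NerS is produced and active.
With repressor NerS bound, *holC* is not transcribed.
→ *holC* is OFF in A.
Condition B:
Rhamnulose is absent, so KulE is inactive.
Co²⁺ is present, so TorR is active.
With repressor TorR bound, *sovQ* is not transcribed.
So SovQ is not produced.
Indole is absent, so YilP is active.
No repressor is bound and YilP is active, so *nerS* is transcribed.
So NerS is produced and active.
With repressor NerS bound, *holC* is not transcribed.
→ *holC* is OFF in B.

neither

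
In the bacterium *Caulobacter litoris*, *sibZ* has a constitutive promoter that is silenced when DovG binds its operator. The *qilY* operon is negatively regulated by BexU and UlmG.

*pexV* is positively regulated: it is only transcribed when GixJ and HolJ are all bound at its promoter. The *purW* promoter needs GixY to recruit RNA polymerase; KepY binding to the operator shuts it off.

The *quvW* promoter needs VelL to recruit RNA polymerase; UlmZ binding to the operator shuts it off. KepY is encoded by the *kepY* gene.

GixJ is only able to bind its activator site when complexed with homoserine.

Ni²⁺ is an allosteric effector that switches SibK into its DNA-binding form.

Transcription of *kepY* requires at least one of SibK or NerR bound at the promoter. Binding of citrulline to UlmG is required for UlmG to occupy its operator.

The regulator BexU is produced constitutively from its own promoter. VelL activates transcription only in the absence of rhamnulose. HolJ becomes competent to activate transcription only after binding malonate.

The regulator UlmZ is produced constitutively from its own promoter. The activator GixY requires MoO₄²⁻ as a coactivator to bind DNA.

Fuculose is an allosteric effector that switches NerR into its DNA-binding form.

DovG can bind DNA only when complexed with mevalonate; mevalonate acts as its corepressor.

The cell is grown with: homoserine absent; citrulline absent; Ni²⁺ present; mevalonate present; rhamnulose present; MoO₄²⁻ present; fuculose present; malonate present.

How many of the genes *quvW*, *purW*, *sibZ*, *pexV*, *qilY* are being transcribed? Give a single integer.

0

UlmZ is produced constitutively and is active.
Rhamnulose is present, so VelL is inactive.
With repressor UlmZ bound, *quvW* is not transcribed.
→ *quvW* is OFF.
MoO₄²⁻ is present, so GixY is active.
Ni²⁺ is present, so SibK is active.
Fuculose is present, so NerR is active.
Activator SibK is present, so *kepY* is transcribed.
So KepY is produced and active.
With repressor KepY bound, *purW* is not transcribed.
→ *purW* is OFF.
Mevalonate is present, so DovG is active.
With repressor DovG bound, *sibZ* is not transcribed.
→ *sibZ* is OFF.
Homoserine is absent, so GixJ is inactive.
Malonate is present, so HolJ is active.
Required activator GixJ is absent, so *pexV* is not transcribed.
→ *pexV* is OFF.
BexU is produced constitutively and is active.
Citrulline is absent, so UlmG is inactive.
With repressor BexU bound, *qilY* is not transcribed.
→ *qilY* is OFF.
0 of the 5 genes are transcribed.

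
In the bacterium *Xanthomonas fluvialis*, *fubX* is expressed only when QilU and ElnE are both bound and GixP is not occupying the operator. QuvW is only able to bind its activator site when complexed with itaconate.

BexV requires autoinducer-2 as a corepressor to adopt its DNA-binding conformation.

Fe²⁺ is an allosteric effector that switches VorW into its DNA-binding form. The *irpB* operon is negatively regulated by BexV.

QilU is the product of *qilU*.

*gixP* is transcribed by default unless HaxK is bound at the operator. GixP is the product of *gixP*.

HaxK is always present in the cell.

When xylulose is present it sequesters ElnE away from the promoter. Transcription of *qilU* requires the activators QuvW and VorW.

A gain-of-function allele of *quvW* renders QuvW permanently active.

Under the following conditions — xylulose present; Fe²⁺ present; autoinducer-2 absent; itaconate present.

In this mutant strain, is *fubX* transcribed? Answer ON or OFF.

QuvW is constitutively active in this strain.
Fe²⁺ is present, so VorW is active.
No repressor is bound and QuvW and VorW are active, so *qilU* is transcribed.
So QilU is produced and active.
Xylulose is present, so ElnE is inactive.
HaxK is produced constitutively and is active.
With repressor HaxK bound, *gixP* is not transcribed.
So GixP is not produced.
Required activator ElnE is absent, so *fubX* is not transcribed.

OFF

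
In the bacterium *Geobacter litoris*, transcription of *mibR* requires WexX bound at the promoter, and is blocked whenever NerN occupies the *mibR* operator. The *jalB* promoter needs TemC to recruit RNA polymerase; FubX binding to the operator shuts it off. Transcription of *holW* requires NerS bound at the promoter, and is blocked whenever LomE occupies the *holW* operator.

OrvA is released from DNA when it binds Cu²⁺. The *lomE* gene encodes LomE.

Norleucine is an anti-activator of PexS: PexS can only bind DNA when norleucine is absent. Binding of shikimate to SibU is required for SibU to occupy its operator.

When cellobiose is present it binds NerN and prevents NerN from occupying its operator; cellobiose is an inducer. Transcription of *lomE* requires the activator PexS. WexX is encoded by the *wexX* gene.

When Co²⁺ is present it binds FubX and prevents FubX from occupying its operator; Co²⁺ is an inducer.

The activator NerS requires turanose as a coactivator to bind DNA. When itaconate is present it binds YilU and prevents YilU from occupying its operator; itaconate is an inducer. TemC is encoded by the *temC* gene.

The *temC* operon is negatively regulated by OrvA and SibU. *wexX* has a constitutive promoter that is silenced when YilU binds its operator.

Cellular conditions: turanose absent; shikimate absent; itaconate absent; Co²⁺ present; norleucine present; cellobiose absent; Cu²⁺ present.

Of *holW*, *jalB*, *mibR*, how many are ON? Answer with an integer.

Norleucine is present, so PexS is inactive.
Required activator PexS is absent, so *lomE* is not transcribed.
So LomE is not produced.
Turanose is absent, so NerS is inactive.
Required activator NerS is absent, so *holW* is not transcribed.
→ *holW* is OFF.
Co²⁺ is present, so FubX is inactive.
Cu²⁺ is present, so OrvA is inactive.
Shikimate is absent, so SibU is inactive.
With no repressor bound, *temC* is transcribed.
So TemC is produced and active.
No repressor is bound and TemC is active, so *jalB* is transcribed.
→ *jalB* is ON.
Cellobiose is absent, so NerN is active.
Itaconate is absent, so YilU is active.
With repressor YilU bound, *wexX* is not transcribed.
So WexX is not produced.
With repressor NerN bound, *mibR* is not transcribed.
→ *mibR* is OFF.
1 of the 3 genes is transcribed.

1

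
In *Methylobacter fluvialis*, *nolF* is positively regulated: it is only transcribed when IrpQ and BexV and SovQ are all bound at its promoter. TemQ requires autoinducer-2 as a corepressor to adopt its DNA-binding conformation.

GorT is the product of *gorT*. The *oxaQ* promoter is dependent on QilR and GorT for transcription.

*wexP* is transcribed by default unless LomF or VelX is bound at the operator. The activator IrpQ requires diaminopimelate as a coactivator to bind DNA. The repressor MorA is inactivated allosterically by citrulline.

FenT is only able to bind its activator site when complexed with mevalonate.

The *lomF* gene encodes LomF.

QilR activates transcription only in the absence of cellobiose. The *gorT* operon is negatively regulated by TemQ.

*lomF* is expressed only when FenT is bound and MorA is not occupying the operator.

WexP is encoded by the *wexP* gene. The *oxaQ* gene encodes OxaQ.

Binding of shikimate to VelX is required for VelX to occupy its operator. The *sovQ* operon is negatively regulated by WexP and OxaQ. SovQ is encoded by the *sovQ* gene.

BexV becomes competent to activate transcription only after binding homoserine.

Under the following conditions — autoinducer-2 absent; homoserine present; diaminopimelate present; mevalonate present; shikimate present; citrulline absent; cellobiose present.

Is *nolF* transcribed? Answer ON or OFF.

ON

Diaminopimelate is present, so IrpQ is active.
Homoserine is present, so BexV is active.
Mevalonate is present, so FenT is active.
Citrulline is absent, so MorA is active.
With repressor MorA bound, *lomF* is not transcribed.
So LomF is not produced.
Shikimate is present, so VelX is active.
With repressor VelX bound, *wexP* is not transcribed.
So WexP is not produced.
Cellobiose is present, so QilR is inactive.
Autoinducer-2 is absent, so TemQ is inactive.
With no repressor bound, *gorT* is transcribed.
So GorT is produced and active.
Required activator QilR is absent, so *oxaQ* is not transcribed.
So OxaQ is not produced.
With no repressor bound, *sovQ* is transcribed.
So SovQ is produced and active.
No repressor is bound and IrpQ and BexV and SovQ are active, so *nolF* is transcribed.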